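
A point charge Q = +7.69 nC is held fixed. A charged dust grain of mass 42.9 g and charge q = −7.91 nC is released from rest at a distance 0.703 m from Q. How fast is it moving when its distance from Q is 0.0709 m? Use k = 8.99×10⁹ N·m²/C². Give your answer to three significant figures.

Only the electrostatic force acts, so mechanical energy is conserved: ½mv² = U₁ − U₂ = kQq(1/r₁ − 1/r₂).
U₁ − U₂ = (8.99×10⁹ N·m²/C²)(7.69×10⁻⁹ C)(-7.91×10⁻⁹ C)(1/0.703 − 1/0.0709) = 6.94×10⁻⁶ J.
v = √(2·6.94×10⁻⁶/0.0429) = 0.0180 m/s.

0.0180 m/s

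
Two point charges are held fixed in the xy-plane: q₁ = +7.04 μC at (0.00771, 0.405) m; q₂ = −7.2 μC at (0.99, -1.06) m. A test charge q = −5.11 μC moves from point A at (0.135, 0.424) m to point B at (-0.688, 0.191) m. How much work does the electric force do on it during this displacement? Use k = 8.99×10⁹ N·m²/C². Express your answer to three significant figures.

-2.03 J

The work done by the electric force is W_field = −ΔU = −q(V_B − V_A) = q(V_A − V_B).
At A: distances to the source charges are 0.129 m, 1.71 m; V_A = Σ kqᵢ/rᵢ = 4.54×10⁵ V.
At B: distances to the source charges are 0.728 m, 2.09 m; V_B = Σ kqᵢ/rᵢ = 5.60×10⁴ V.
ΔV = V_B − V_A = -3.98×10⁵ V.
W_field = −qΔV = −(-5.11×10⁻⁶ C)(-3.98×10⁵ V) = -2.03 J.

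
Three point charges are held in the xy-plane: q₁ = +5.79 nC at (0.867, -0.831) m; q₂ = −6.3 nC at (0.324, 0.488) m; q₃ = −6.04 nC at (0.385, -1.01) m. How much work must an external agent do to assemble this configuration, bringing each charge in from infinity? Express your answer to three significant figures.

The assembly work is the sum of pairwise potential energies, U = Σ_{i<j} kqᵢqⱼ/rᵢⱼ.
Pair separations: r₁₂ = 1.43 m, r₁₃ = 0.514 m, r₂₃ = 1.50 m.
U = (-2.30×10⁻⁷) + (-6.11×10⁻⁷) + (2.28×10⁻⁷) = -6.13×10⁻⁷ J.

-6.13×10⁻⁷ J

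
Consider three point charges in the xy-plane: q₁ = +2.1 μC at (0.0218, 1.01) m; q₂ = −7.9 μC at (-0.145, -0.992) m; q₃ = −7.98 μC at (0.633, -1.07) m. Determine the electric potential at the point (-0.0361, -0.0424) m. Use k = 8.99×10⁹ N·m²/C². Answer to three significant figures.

Electric potential is a scalar, so the contributions from each charge add algebraically: V = Σ kqᵢ/rᵢ.
Distances from the field point to each charge: r₁ = 1.05 m, r₂ = 0.956 m, r₃ = 1.23 m.
V = k[(2.10×10⁻⁶)/(1.05) + (-7.90×10⁻⁶)/(0.956) + (-7.98×10⁻⁶)/(1.23)] = -1.15×10⁵ V.

-1.15×10⁵ V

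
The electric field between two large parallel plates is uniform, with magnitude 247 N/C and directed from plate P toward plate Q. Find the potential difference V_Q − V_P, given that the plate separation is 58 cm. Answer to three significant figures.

In a uniform field, potential decreases in the direction of E: ΔV = −E·d for a displacement d parallel to E.
Going from P to Q is a displacement of 58 cm along the field, so V_Q − V_P = −Ed = -143 V.

-143 V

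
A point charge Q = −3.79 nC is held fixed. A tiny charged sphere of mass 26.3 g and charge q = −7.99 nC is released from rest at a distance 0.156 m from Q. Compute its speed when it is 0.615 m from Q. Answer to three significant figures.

Only the electrostatic force acts, so mechanical energy is conserved: ½mv² = U₁ − U₂ = kQq(1/r₁ − 1/r₂).
U₁ − U₂ = (8.99×10⁹ N·m²/C²)(-3.79×10⁻⁹ C)(-7.99×10⁻⁹ C)(1/0.156 − 1/0.615) = 1.30×10⁻⁶ J.
v = √(2·1.30×10⁻⁶/0.0263) = 9.95×10⁻³ m/s.

9.95×10⁻³ m/s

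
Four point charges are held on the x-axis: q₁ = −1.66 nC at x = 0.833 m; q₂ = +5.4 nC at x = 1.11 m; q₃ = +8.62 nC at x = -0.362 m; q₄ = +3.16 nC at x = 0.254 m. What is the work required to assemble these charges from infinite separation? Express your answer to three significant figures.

3.81×10⁻⁷ J

The assembly work is the sum of pairwise potential energies, U = Σ_{i<j} kqᵢqⱼ/rᵢⱼ.
Pair separations: r₁₂ = 0.277 m, r₁₃ = 1.19 m, r₁₄ = 0.579 m, r₂₃ = 1.47 m, r₂₄ = 0.856 m, r₃₄ = 0.616 m.
Summing all 6 pair terms gives U = 3.81×10⁻⁷ J.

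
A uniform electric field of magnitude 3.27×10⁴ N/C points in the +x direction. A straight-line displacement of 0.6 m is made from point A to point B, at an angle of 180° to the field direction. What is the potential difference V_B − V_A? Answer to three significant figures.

1.96×10⁴ V

Only the component of displacement along E changes the potential: ΔV = −E·d·cosθ.
ΔV = −(3.27×10⁴ V/m)(0.600 m)cos180° = 1.96×10⁴ V.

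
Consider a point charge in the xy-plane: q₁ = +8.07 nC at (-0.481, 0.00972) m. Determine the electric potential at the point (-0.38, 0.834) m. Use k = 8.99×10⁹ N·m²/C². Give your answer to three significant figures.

87.4 V

Electric potential is a scalar, so the contributions from each charge add algebraically: V = Σ kqᵢ/rᵢ.
Distances from the field point to each charge: r₁ = 0.830 m.
V = k[(8.07×10⁻⁹)/(0.830)] = 87.4 V.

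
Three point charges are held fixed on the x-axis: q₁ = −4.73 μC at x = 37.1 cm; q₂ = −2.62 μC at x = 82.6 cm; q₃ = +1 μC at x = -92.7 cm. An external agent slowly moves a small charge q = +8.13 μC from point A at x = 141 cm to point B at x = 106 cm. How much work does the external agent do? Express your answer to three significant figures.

-0.654 J

For quasistatic motion the external work equals the change in potential energy: W_ext = qΔV = q(V_B − V_A).
At A: distances to the source charges are 1.04 m, 0.584 m, 2.34 m; V_A = Σ kqᵢ/rᵢ = -7.74×10⁴ V.
At B: distances to the source charges are 0.689 m, 0.234 m, 1.99 m; V_B = Σ kqᵢ/rᵢ = -1.58×10⁵ V.
ΔV = V_B − V_A = -8.04×10⁴ V.
W_ext = qΔV = (8.13×10⁻⁶ C)(-8.04×10⁴ V) = -0.654 J.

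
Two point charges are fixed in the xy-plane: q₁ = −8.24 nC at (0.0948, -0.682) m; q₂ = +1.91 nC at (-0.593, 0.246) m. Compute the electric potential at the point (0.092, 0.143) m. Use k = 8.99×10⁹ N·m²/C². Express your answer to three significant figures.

The total potential is the scalar sum of each charge's contribution, V = Σ kqᵢ/rᵢ.
Distances from the field point to each charge: r₁ = 0.825 m, r₂ = 0.693 m.
V = k[(-8.24×10⁻⁹)/(0.825) + (1.91×10⁻⁹)/(0.693)] = -65.0 V.

-65.0 V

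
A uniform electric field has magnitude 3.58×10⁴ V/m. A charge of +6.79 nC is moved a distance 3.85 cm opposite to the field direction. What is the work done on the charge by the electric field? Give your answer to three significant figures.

-9.36×10⁻⁶ J

The potential change for a displacement 3.85 cm opposite to the field direction is ΔV = +Ed = 1380 V.
W_field = −qΔV = -9.36×10⁻⁶ J.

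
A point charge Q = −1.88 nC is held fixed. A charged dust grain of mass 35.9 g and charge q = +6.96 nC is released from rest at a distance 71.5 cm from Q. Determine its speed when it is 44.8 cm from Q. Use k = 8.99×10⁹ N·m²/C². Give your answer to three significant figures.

2.34×10⁻³ m/s

Only the electrostatic force acts, so mechanical energy is conserved: ½mv² = U₁ − U₂ = kQq(1/r₁ − 1/r₂).
U₁ − U₂ = (8.99×10⁹ N·m²/C²)(-1.88×10⁻⁹ C)(6.96×10⁻⁹ C)(1/0.715 − 1/0.448) = 9.81×10⁻⁸ J.
v = √(2·9.81×10⁻⁸/0.0359) = 2.34×10⁻³ m/s.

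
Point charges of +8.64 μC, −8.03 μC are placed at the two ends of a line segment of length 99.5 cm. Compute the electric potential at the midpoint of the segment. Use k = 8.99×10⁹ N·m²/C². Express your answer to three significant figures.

1.10×10⁴ V

Electric potential is a scalar, so the contributions from each charge add algebraically: V = Σ kqᵢ/rᵢ.
Each charge is 0.497 m from the midpoint.
V = k[(8.64×10⁻⁶)/(0.497) + (-8.03×10⁻⁶)/(0.497)] = 1.10×10⁴ V.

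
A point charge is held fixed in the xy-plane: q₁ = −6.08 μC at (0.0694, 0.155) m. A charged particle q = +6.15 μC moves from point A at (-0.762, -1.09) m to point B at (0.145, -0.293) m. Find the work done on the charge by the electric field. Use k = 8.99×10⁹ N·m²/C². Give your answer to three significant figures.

The work done by the electric force is W_field = −ΔU = −q(V_B − V_A) = q(V_A − V_B).
At A: distance to the source charge is 1.50 m; V_A = kq₁/r = -3.65×10⁴ V.
At B: distance to the source charge is 0.454 m; V_B = kq₁/r = -1.20×10⁵ V.
ΔV = V_B − V_A = -8.38×10⁴ V.
W_field = −qΔV = −(6.15×10⁻⁶ C)(-8.38×10⁴ V) = 0.515 J.

0.515 J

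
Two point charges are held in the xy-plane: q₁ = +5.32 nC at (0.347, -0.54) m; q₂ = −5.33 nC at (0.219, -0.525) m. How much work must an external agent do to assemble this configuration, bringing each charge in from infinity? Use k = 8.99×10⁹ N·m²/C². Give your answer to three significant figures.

The assembly work is the sum of pairwise potential energies, U = Σ_{i<j} kqᵢqⱼ/rᵢⱼ.
Pair separations: r₁₂ = 0.129 m.
U = (-1.98×10⁻⁶) = -1.98×10⁻⁶ J.

-1.98×10⁻⁶ J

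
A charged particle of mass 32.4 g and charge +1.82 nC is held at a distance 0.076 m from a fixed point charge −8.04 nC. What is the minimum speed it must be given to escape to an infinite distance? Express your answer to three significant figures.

To just escape, total mechanical energy must reach zero at infinity: ½mv²_min + U = 0, so ½mv²_min = −U = |kQq|/r.
|U| = |kQq|/r = (8.99×10⁹ N·m²/C²)(8.04×10⁻⁹)(1.82×10⁻⁹)/(0.0760) = 1.73×10⁻⁶ J.
v_min = √(2|U|/m) = √(2·1.73×10⁻⁶/0.0324) = 0.0103 m/s.

0.0103 m/s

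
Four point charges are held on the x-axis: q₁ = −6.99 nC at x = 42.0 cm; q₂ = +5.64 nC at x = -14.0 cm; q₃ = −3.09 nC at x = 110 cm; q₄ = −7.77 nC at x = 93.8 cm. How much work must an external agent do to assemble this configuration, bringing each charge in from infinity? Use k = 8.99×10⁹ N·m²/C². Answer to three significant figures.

The assembly work is the sum of pairwise potential energies, U = Σ_{i<j} kqᵢqⱼ/rᵢⱼ.
Pair separations: r₁₂ = 0.560 m, r₁₃ = 0.680 m, r₁₄ = 0.518 m, r₂₃ = 1.24 m, r₂₄ = 1.08 m, r₃₄ = 0.162 m.
Summing all 6 pair terms gives U = 1.44×10⁻⁶ J.

1.44×10⁻⁶ J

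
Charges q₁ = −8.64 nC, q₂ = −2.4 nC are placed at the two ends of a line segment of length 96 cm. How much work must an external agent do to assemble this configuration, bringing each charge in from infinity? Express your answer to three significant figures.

1.94×10⁻⁷ J

The work to assemble the configuration equals its total potential energy, U = Σ kqᵢqⱼ/rᵢⱼ over all pairs.
The separation is r = 0.960 m.
U = (1.94×10⁻⁷) = 1.94×10⁻⁷ J.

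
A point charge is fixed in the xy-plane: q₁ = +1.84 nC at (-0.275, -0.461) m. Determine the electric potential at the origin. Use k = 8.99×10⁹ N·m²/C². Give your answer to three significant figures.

30.8 V

Electric potential is a scalar, so the contributions from each charge add algebraically: V = Σ kqᵢ/rᵢ.
Distances from the field point to each charge: r₁ = 0.537 m.
V = k[(1.84×10⁻⁹)/(0.537)] = 30.8 V.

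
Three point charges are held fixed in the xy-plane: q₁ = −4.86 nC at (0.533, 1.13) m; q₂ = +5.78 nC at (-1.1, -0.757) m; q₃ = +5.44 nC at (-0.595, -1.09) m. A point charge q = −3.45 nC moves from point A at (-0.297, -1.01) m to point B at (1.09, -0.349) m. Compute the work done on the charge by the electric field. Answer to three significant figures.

-6.17×10⁻⁷ J

The work done by the electric force is W_field = −ΔU = −q(V_B − V_A) = q(V_A − V_B).
At A: distances to the source charges are 2.30 m, 0.842 m, 0.309 m; V_A = Σ kqᵢ/rᵢ = 201 V.
At B: distances to the source charges are 1.58 m, 2.23 m, 1.84 m; V_B = Σ kqᵢ/rᵢ = 22.2 V.
ΔV = V_B − V_A = -179 V.
W_field = −qΔV = −(-3.45×10⁻⁹ C)(-179 V) = -6.17×10⁻⁷ J.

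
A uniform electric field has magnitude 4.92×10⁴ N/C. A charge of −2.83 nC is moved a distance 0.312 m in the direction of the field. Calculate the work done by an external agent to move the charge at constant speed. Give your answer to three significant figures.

4.34×10⁻⁵ J

The potential change for a displacement 0.312 m in the direction of the field is ΔV = −Ed = -1.54×10⁴ V.
W_ext = qΔV = 4.34×10⁻⁵ J.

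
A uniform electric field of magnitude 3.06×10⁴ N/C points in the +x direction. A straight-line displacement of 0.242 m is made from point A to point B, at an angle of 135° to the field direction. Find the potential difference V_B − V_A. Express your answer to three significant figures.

Only the component of displacement along E changes the potential: ΔV = −E·d·cosθ.
ΔV = −(3.06×10⁴ V/m)(0.242 m)cos135° = 5240 V.

5240 V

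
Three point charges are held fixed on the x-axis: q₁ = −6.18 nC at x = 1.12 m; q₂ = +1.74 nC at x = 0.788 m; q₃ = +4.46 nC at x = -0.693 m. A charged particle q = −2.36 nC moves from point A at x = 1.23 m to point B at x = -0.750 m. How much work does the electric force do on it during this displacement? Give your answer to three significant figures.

2.67×10⁻⁶ J

The work done by the electric force is W_field = −ΔU = −q(V_B − V_A) = q(V_A − V_B).
At A: distances to the source charges are 0.110 m, 0.442 m, 1.92 m; V_A = Σ kqᵢ/rᵢ = -449 V.
At B: distances to the source charges are 1.87 m, 1.54 m, 0.0570 m; V_B = Σ kqᵢ/rᵢ = 684 V.
ΔV = V_B − V_A = 1130 V.
W_field = −qΔV = −(-2.36×10⁻⁹ C)(1130 V) = 2.67×10⁻⁶ J.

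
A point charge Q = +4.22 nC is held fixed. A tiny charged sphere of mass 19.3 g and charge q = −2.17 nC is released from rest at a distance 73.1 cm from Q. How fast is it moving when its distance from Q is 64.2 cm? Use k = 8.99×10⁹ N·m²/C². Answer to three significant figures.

Only the electrostatic force acts, so mechanical energy is conserved: ½mv² = U₁ − U₂ = kQq(1/r₁ − 1/r₂).
U₁ − U₂ = (8.99×10⁹ N·m²/C²)(4.22×10⁻⁹ C)(-2.17×10⁻⁹ C)(1/0.731 − 1/0.642) = 1.56×10⁻⁸ J.
v = √(2·1.56×10⁻⁸/0.0193) = 1.27×10⁻³ m/s.

1.27×10⁻³ m/s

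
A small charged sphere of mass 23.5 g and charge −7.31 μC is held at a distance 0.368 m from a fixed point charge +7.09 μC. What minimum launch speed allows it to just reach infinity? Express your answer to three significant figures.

10.4 m/s

To just escape, total mechanical energy must reach zero at infinity: ½mv²_min + U = 0, so ½mv²_min = −U = |kQq|/r.
|U| = |kQq|/r = (8.99×10⁹ N·m²/C²)(7.09×10⁻⁶)(7.31×10⁻⁶)/(0.368) = 1.27 J.
v_min = √(2|U|/m) = √(2·1.27/0.0235) = 10.4 m/s.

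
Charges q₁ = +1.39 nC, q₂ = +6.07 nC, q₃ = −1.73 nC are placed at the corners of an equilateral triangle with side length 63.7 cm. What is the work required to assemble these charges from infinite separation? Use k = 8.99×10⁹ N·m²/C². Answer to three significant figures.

-6.31×10⁻⁸ J

The work to assemble the configuration equals its total potential energy, U = Σ kqᵢqⱼ/rᵢⱼ over all pairs.
All three pair separations equal the side length, 0.637 m.
U = (1.19×10⁻⁷) + (-3.39×10⁻⁸) + (-1.48×10⁻⁷) = -6.31×10⁻⁸ J.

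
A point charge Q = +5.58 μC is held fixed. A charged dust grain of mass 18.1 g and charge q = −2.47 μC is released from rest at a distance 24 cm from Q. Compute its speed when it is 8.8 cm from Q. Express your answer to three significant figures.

9.93 m/s

Only the electrostatic force acts, so mechanical energy is conserved: ½mv² = U₁ − U₂ = kQq(1/r₁ − 1/r₂).
U₁ − U₂ = (8.99×10⁹ N·m²/C²)(5.58×10⁻⁶ C)(-2.47×10⁻⁶ C)(1/0.240 − 1/0.0880) = 0.892 J.
v = √(2·0.892/0.0181) = 9.93 m/s.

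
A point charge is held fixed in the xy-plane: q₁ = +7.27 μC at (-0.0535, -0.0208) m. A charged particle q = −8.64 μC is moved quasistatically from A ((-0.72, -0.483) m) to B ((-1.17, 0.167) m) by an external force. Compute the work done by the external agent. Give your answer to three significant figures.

0.197 J

For quasistatic motion the external work equals the change in potential energy: W_ext = qΔV = q(V_B − V_A).
At A: distance to the source charge is 0.811 m; V_A = kq₁/r = 8.06×10⁴ V.
At B: distance to the source charge is 1.13 m; V_B = kq₁/r = 5.77×10⁴ V.
ΔV = V_B − V_A = -2.29×10⁴ V.
W_ext = qΔV = (-8.64×10⁻⁶ C)(-2.29×10⁴ V) = 0.197 J.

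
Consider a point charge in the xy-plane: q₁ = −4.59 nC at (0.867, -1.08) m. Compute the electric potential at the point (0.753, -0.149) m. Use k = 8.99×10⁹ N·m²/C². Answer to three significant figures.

Electric potential is a scalar, so the contributions from each charge add algebraically: V = Σ kqᵢ/rᵢ.
Distances from the field point to each charge: r₁ = 0.938 m.
V = k[(-4.59×10⁻⁹)/(0.938)] = -44.0 V.

-44.0 V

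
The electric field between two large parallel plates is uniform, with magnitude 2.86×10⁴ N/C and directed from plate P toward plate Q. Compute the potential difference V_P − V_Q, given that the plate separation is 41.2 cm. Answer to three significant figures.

1.18×10⁴ V

In a uniform field, potential decreases in the direction of E: ΔV = −E·d for a displacement d parallel to E.
Going from Q to P is a displacement of 41.2 cm opposite to the field, so V_P − V_Q = +Ed = 1.18×10⁴ V.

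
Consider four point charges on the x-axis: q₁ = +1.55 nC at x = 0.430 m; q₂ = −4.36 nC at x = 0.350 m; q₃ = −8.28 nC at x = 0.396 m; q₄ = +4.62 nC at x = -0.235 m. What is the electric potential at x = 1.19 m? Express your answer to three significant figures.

-92.9 V

Electric potential is a scalar, so the contributions from each charge add algebraically: V = Σ kqᵢ/rᵢ.
Distances from the field point to each charge: r₁ = 0.760 m, r₂ = 0.840 m, r₃ = 0.794 m, r₄ = 1.42 m.
V = k[(1.55×10⁻⁹)/(0.760) + (-4.36×10⁻⁹)/(0.840) + (-8.28×10⁻⁹)/(0.794) + (4.62×10⁻⁹)/(1.42)] = -92.9 V.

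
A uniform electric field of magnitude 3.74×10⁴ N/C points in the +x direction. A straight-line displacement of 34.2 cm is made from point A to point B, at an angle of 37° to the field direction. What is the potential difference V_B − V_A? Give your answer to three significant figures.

Only the component of displacement along E changes the potential: ΔV = −E·d·cosθ.
ΔV = −(3.74×10⁴ V/m)(0.342 m)cos37° = -1.02×10⁴ V.

-1.02×10⁴ V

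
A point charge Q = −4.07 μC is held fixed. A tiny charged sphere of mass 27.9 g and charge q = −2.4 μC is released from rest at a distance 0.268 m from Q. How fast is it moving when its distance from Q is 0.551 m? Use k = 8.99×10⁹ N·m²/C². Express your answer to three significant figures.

Only the electrostatic force acts, so mechanical energy is conserved: ½mv² = U₁ − U₂ = kQq(1/r₁ − 1/r₂).
U₁ − U₂ = (8.99×10⁹ N·m²/C²)(-4.07×10⁻⁶ C)(-2.40×10⁻⁶ C)(1/0.268 − 1/0.551) = 0.168 J.
v = √(2·0.168/0.0279) = 3.47 m/s.

3.47 m/s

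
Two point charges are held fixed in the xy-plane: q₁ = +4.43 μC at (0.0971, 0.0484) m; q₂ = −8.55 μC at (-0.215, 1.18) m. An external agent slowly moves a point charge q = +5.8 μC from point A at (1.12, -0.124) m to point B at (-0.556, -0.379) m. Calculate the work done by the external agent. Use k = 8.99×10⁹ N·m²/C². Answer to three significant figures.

For quasistatic motion the external work equals the change in potential energy: W_ext = qΔV = q(V_B − V_A).
At A: distances to the source charges are 1.04 m, 1.87 m; V_A = Σ kqᵢ/rᵢ = -2800 V.
At B: distances to the source charges are 0.781 m, 1.60 m; V_B = Σ kqᵢ/rᵢ = 2860 V.
ΔV = V_B − V_A = 5660 V.
W_ext = qΔV = (5.80×10⁻⁶ C)(5660 V) = 0.0328 J.

0.0328 J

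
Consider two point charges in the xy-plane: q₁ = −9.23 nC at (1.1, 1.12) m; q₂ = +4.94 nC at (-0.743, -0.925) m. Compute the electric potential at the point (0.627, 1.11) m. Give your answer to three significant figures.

The total potential is the scalar sum of each charge's contribution, V = Σ kqᵢ/rᵢ.
Distances from the field point to each charge: r₁ = 0.473 m, r₂ = 2.45 m.
V = k[(-9.23×10⁻⁹)/(0.473) + (4.94×10⁻⁹)/(2.45)] = -157 V.

-157 V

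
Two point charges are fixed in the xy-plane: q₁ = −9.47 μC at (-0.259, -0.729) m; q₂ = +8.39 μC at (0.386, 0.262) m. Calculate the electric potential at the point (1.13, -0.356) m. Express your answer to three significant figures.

The total potential is the scalar sum of each charge's contribution, V = Σ kqᵢ/rᵢ.
Distances from the field point to each charge: r₁ = 1.44 m, r₂ = 0.967 m.
V = k[(-9.47×10⁻⁶)/(1.44) + (8.39×10⁻⁶)/(0.967)] = 1.88×10⁴ V.

1.88×10⁴ V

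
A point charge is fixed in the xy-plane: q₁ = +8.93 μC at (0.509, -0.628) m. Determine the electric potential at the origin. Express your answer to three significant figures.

9.93×10⁴ V

The total potential is the scalar sum of each charge's contribution, V = Σ kqᵢ/rᵢ.
Distances from the field point to each charge: r₁ = 0.808 m.
V = k[(8.93×10⁻⁶)/(0.808)] = 9.93×10⁴ V.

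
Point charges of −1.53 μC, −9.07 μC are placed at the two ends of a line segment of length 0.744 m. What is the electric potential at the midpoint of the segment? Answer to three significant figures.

The total potential is the scalar sum of each charge's contribution, V = Σ kqᵢ/rᵢ.
Each charge is 0.372 m from the midpoint.
V = k[(-1.53×10⁻⁶)/(0.372) + (-9.07×10⁻⁶)/(0.372)] = -2.56×10⁵ V.

-2.56×10⁵ V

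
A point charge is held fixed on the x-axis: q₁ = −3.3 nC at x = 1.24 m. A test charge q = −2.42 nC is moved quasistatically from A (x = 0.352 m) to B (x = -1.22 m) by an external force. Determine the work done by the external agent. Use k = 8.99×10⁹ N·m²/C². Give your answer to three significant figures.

For quasistatic motion the external work equals the change in potential energy: W_ext = qΔV = q(V_B − V_A).
At A: distance to the source charge is 0.888 m; V_A = kq₁/r = -33.4 V.
At B: distance to the source charge is 2.46 m; V_B = kq₁/r = -12.1 V.
ΔV = V_B − V_A = 21.3 V.
W_ext = qΔV = (-2.42×10⁻⁹ C)(21.3 V) = -5.17×10⁻⁸ J.

-5.17×10⁻⁸ J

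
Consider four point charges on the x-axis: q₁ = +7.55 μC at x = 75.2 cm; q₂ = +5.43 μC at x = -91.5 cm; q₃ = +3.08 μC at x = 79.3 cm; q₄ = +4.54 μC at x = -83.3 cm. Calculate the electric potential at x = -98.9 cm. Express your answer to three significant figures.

Electric potential is a scalar, so the contributions from each charge add algebraically: V = Σ kqᵢ/rᵢ.
Distances from the field point to each charge: r₁ = 1.74 m, r₂ = 0.0740 m, r₃ = 1.78 m, r₄ = 0.156 m.
V = k[(7.55×10⁻⁶)/(1.74) + (5.43×10⁻⁶)/(0.0740) + (3.08×10⁻⁶)/(1.78) + (4.54×10⁻⁶)/(0.156)] = 9.76×10⁵ V.

9.76×10⁵ V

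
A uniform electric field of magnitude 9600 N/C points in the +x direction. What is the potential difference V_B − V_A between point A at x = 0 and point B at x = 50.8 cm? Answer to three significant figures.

-4880 V

In a uniform field, potential decreases in the direction of E: V_B − V_A = −E·Δx.
V_B − V_A = −(9600 V/m)(0.508 m) = -4880 V.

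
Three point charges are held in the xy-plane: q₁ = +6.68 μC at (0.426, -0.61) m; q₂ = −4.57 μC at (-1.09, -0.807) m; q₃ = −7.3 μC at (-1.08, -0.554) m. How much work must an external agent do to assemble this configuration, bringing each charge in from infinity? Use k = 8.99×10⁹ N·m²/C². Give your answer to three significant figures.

0.714 J

The work to assemble the configuration equals its total potential energy, U = Σ kqᵢqⱼ/rᵢⱼ over all pairs.
Pair separations: r₁₂ = 1.53 m, r₁₃ = 1.51 m, r₂₃ = 0.253 m.
U = (-0.180) + (-0.291) + (1.18) = 0.714 J.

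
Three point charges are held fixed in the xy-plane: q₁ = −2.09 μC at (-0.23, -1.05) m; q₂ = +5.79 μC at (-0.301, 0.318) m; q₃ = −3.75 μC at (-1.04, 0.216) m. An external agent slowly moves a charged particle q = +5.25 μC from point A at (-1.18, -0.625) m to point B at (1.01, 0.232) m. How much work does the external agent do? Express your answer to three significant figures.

0.157 J

For quasistatic motion the external work equals the change in potential energy: W_ext = qΔV = q(V_B − V_A).
At A: distances to the source charges are 1.04 m, 1.29 m, 0.853 m; V_A = Σ kqᵢ/rᵢ = -1.72×10⁴ V.
At B: distances to the source charges are 1.78 m, 1.31 m, 2.05 m; V_B = Σ kqᵢ/rᵢ = 1.26×10⁴ V.
ΔV = V_B − V_A = 2.99×10⁴ V.
W_ext = qΔV = (5.25×10⁻⁶ C)(2.99×10⁴ V) = 0.157 J.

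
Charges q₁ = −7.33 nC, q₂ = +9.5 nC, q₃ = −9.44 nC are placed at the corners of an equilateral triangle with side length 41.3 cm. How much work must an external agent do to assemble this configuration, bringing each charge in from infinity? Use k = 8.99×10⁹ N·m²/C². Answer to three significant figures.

The work to assemble the configuration equals its total potential energy, U = Σ kqᵢqⱼ/rᵢⱼ over all pairs.
All three pair separations equal the side length, 0.413 m.
U = (-1.52×10⁻⁶) + (1.51×10⁻⁶) + (-1.95×10⁻⁶) = -1.96×10⁻⁶ J.

-1.96×10⁻⁶ J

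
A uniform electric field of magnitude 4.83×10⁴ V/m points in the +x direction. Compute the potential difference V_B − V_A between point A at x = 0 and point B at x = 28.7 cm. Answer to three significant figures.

-1.39×10⁴ V

In a uniform field, potential decreases in the direction of E: V_B − V_A = −E·Δx.
V_B − V_A = −(4.83×10⁴ V/m)(0.287 m) = -1.39×10⁴ V.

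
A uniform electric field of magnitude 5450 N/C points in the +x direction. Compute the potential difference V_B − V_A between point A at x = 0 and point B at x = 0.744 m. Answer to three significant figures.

-4050 V

In a uniform field, potential decreases in the direction of E: V_B − V_A = −E·Δx.
V_B − V_A = −(5450 V/m)(0.744 m) = -4050 V.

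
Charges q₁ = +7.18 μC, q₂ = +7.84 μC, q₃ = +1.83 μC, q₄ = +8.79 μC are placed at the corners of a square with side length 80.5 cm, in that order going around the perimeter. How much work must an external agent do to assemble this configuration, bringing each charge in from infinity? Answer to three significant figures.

The work to assemble the configuration equals its total potential energy, U = Σ kqᵢqⱼ/rᵢⱼ over all pairs.
The four side pairs have separation 0.805 m and the two diagonal pairs 1.14 m.
Summing all 6 pair terms gives U = 2.32 J.

2.32 J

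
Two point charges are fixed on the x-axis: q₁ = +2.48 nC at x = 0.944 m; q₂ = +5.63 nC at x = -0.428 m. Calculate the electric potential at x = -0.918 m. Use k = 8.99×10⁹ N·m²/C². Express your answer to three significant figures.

115 V

The total potential is the scalar sum of each charge's contribution, V = Σ kqᵢ/rᵢ.
Distances from the field point to each charge: r₁ = 1.86 m, r₂ = 0.490 m.
V = k[(2.48×10⁻⁹)/(1.86) + (5.63×10⁻⁹)/(0.490)] = 115 V.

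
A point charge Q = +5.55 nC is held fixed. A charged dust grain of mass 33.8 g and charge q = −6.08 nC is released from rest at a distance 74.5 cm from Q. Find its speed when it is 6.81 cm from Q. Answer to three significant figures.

0.0155 m/s

Only the electrostatic force acts, so mechanical energy is conserved: ½mv² = U₁ − U₂ = kQq(1/r₁ − 1/r₂).
U₁ − U₂ = (8.99×10⁹ N·m²/C²)(5.55×10⁻⁹ C)(-6.08×10⁻⁹ C)(1/0.745 − 1/0.0681) = 4.05×10⁻⁶ J.
v = √(2·4.05×10⁻⁶/0.0338) = 0.0155 m/s.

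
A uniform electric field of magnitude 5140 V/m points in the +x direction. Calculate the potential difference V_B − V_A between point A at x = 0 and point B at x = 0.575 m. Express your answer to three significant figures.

-2960 V

In a uniform field, potential decreases in the direction of E: V_B − V_A = −E·Δx.
V_B − V_A = −(5140 V/m)(0.575 m) = -2960 V.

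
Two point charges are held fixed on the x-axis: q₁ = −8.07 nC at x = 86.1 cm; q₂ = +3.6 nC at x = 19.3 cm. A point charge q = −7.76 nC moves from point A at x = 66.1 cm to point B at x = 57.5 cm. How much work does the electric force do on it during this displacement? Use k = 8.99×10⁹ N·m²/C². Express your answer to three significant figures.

9.67×10⁻⁷ J

The work done by the electric force is W_field = −ΔU = −q(V_B − V_A) = q(V_A − V_B).
At A: distances to the source charges are 0.200 m, 0.468 m; V_A = Σ kqᵢ/rᵢ = -294 V.
At B: distances to the source charges are 0.286 m, 0.382 m; V_B = Σ kqᵢ/rᵢ = -169 V.
ΔV = V_B − V_A = 125 V.
W_field = −qΔV = −(-7.76×10⁻⁹ C)(125 V) = 9.67×10⁻⁷ J.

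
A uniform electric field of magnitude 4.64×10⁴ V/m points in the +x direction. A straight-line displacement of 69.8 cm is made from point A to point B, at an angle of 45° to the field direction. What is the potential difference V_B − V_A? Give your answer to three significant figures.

Only the component of displacement along E changes the potential: ΔV = −E·d·cosθ.
ΔV = −(4.64×10⁴ V/m)(0.698 m)cos45° = -2.29×10⁴ V.

-2.29×10⁴ V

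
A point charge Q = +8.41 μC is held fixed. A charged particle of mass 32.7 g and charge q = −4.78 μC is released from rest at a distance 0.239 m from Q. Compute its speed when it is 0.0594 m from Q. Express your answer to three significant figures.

16.7 m/s

Only the electrostatic force acts, so mechanical energy is conserved: ½mv² = U₁ − U₂ = kQq(1/r₁ − 1/r₂).
U₁ − U₂ = (8.99×10⁹ N·m²/C²)(8.41×10⁻⁶ C)(-4.78×10⁻⁶ C)(1/0.239 − 1/0.0594) = 4.57 J.
v = √(2·4.57/0.0327) = 16.7 m/s.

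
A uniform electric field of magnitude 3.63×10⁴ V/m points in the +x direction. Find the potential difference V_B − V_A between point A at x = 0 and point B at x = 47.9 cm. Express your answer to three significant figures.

In a uniform field, potential decreases in the direction of E: V_B − V_A = −E·Δx.
V_B − V_A = −(3.63×10⁴ V/m)(0.479 m) = -1.74×10⁴ V.

-1.74×10⁴ V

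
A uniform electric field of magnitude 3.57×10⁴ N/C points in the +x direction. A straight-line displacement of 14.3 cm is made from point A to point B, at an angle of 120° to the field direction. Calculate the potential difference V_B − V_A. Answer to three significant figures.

2550 V

Only the component of displacement along E changes the potential: ΔV = −E·d·cosθ.
ΔV = −(3.57×10⁴ V/m)(0.143 m)cos120° = 2550 V.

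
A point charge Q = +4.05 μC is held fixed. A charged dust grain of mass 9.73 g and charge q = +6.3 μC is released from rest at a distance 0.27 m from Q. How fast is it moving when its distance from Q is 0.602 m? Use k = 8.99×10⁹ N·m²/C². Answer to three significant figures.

Only the electrostatic force acts, so mechanical energy is conserved: ½mv² = U₁ − U₂ = kQq(1/r₁ − 1/r₂).
U₁ − U₂ = (8.99×10⁹ N·m²/C²)(4.05×10⁻⁶ C)(6.30×10⁻⁶ C)(1/0.270 − 1/0.602) = 0.469 J.
v = √(2·0.469/9.73×10⁻³) = 9.81 m/s.

9.81 m/s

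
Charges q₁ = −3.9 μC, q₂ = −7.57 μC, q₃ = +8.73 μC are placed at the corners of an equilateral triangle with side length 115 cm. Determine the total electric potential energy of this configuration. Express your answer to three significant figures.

-0.552 J

The assembly work is the sum of pairwise potential energies, U = Σ_{i<j} kqᵢqⱼ/rᵢⱼ.
All three pair separations equal the side length, 1.15 m.
U = (0.231) + (-0.266) + (-0.517) = -0.552 J.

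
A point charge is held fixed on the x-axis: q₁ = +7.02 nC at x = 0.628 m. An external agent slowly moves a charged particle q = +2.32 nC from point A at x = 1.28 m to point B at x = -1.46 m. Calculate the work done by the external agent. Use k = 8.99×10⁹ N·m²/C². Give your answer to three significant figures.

For quasistatic motion the external work equals the change in potential energy: W_ext = qΔV = q(V_B − V_A).
At A: distance to the source charge is 0.652 m; V_A = kq₁/r = 96.8 V.
At B: distance to the source charge is 2.09 m; V_B = kq₁/r = 30.2 V.
ΔV = V_B − V_A = -66.6 V.
W_ext = qΔV = (2.32×10⁻⁹ C)(-66.6 V) = -1.54×10⁻⁷ J.

-1.54×10⁻⁷ J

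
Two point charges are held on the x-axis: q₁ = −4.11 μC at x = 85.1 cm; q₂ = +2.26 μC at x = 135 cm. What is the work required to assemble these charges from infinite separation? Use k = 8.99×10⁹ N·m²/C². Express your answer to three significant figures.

The work to assemble the configuration equals its total potential energy, U = Σ kqᵢqⱼ/rᵢⱼ over all pairs.
Pair separations: r₁₂ = 0.499 m.
U = (-0.167) = -0.167 J.

-0.167 J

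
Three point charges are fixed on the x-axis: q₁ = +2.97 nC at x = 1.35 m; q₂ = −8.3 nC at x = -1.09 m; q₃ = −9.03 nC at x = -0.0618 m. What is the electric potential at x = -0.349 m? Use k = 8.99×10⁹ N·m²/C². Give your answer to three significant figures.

Electric potential is a scalar, so the contributions from each charge add algebraically: V = Σ kqᵢ/rᵢ.
Distances from the field point to each charge: r₁ = 1.70 m, r₂ = 0.741 m, r₃ = 0.287 m.
V = k[(2.97×10⁻⁹)/(1.70) + (-8.30×10⁻⁹)/(0.741) + (-9.03×10⁻⁹)/(0.287)] = -368 V.

-368 V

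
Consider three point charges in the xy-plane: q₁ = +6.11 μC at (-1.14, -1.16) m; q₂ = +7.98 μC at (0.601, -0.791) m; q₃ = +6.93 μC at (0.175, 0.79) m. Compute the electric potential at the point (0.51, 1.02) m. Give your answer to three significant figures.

2.13×10⁵ V

The total potential is the scalar sum of each charge's contribution, V = Σ kqᵢ/rᵢ.
Distances from the field point to each charge: r₁ = 2.73 m, r₂ = 1.81 m, r₃ = 0.406 m.
V = k[(6.11×10⁻⁶)/(2.73) + (7.98×10⁻⁶)/(1.81) + (6.93×10⁻⁶)/(0.406)] = 2.13×10⁵ V.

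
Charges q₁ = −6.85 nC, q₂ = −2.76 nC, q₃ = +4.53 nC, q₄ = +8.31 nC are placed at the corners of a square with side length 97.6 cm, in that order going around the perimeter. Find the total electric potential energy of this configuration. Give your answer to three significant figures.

The work to assemble the configuration equals its total potential energy, U = Σ kqᵢqⱼ/rᵢⱼ over all pairs.
The four side pairs have separation 0.976 m and the two diagonal pairs 1.38 m.
Summing all 6 pair terms gives U = -4.70×10⁻⁷ J.

-4.70×10⁻⁷ J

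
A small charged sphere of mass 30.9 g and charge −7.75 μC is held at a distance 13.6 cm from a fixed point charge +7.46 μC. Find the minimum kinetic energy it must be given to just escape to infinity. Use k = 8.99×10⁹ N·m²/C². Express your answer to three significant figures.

To just escape, total mechanical energy must reach zero at infinity: ½mv²_min + U = 0, so ½mv²_min = −U = |kQq|/r.
|U| = |kQq|/r = (8.99×10⁹ N·m²/C²)(7.46×10⁻⁶)(7.75×10⁻⁶)/(0.136) = 3.82 J.

3.82 J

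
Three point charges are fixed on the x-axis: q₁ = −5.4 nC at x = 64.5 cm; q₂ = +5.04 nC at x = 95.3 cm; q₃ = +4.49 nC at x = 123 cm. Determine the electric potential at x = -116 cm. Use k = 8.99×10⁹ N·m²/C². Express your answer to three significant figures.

Electric potential is a scalar, so the contributions from each charge add algebraically: V = Σ kqᵢ/rᵢ.
Distances from the field point to each charge: r₁ = 1.80 m, r₂ = 2.11 m, r₃ = 2.39 m.
V = k[(-5.40×10⁻⁹)/(1.80) + (5.04×10⁻⁹)/(2.11) + (4.49×10⁻⁹)/(2.39)] = 11.4 V.

11.4 V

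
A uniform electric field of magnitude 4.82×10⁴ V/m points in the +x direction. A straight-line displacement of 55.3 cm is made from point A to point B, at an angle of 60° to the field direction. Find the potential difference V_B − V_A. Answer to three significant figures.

Only the component of displacement along E changes the potential: ΔV = −E·d·cosθ.
ΔV = −(4.82×10⁴ V/m)(0.553 m)cos60° = -1.33×10⁴ V.

-1.33×10⁴ V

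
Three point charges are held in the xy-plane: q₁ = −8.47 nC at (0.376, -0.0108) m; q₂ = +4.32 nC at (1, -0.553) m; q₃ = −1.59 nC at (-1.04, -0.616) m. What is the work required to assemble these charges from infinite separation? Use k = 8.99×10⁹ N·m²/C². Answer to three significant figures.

-3.50×10⁻⁷ J

The assembly work is the sum of pairwise potential energies, U = Σ_{i<j} kqᵢqⱼ/rᵢⱼ.
Pair separations: r₁₂ = 0.827 m, r₁₃ = 1.54 m, r₂₃ = 2.04 m.
U = (-3.98×10⁻⁷) + (7.86×10⁻⁸) + (-3.03×10⁻⁸) = -3.50×10⁻⁷ J.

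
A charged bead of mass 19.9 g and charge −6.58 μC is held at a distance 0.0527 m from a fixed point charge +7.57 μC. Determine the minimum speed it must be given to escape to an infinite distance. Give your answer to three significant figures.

To just escape, total mechanical energy must reach zero at infinity: ½mv²_min + U = 0, so ½mv²_min = −U = |kQq|/r.
|U| = |kQq|/r = (8.99×10⁹ N·m²/C²)(7.57×10⁻⁶)(6.58×10⁻⁶)/(0.0527) = 8.50 J.
v_min = √(2|U|/m) = √(2·8.50/0.0199) = 29.2 m/s.

29.2 m/s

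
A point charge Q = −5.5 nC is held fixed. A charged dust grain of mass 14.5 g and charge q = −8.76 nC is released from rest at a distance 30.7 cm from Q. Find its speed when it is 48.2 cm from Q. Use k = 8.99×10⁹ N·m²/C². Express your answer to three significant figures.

8.41×10⁻³ m/s

Only the electrostatic force acts, so mechanical energy is conserved: ½mv² = U₁ − U₂ = kQq(1/r₁ − 1/r₂).
U₁ − U₂ = (8.99×10⁹ N·m²/C²)(-5.50×10⁻⁹ C)(-8.76×10⁻⁹ C)(1/0.307 − 1/0.482) = 5.12×10⁻⁷ J.
v = √(2·5.12×10⁻⁷/0.0145) = 8.41×10⁻³ m/s.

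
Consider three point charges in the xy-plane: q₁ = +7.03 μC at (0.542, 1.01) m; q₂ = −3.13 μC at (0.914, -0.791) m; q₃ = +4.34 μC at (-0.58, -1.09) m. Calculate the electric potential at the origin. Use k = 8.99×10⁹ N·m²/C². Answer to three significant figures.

The total potential is the scalar sum of each charge's contribution, V = Σ kqᵢ/rᵢ.
Distances from the field point to each charge: r₁ = 1.15 m, r₂ = 1.21 m, r₃ = 1.23 m.
V = k[(7.03×10⁻⁶)/(1.15) + (-3.13×10⁻⁶)/(1.21) + (4.34×10⁻⁶)/(1.23)] = 6.35×10⁴ V.

6.35×10⁴ V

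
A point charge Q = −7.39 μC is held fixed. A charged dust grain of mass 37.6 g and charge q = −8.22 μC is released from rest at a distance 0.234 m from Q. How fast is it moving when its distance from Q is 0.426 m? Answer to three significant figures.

7.48 m/s

Only the electrostatic force acts, so mechanical energy is conserved: ½mv² = U₁ − U₂ = kQq(1/r₁ − 1/r₂).
U₁ − U₂ = (8.99×10⁹ N·m²/C²)(-7.39×10⁻⁶ C)(-8.22×10⁻⁶ C)(1/0.234 − 1/0.426) = 1.05 J.
v = √(2·1.05/0.0376) = 7.48 m/s.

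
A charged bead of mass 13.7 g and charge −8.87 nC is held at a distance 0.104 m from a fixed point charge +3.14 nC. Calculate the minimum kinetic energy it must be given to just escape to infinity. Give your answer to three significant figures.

2.41×10⁻⁶ J

To just escape, total mechanical energy must reach zero at infinity: ½mv²_min + U = 0, so ½mv²_min = −U = |kQq|/r.
|U| = |kQq|/r = (8.99×10⁹ N·m²/C²)(3.14×10⁻⁹)(8.87×10⁻⁹)/(0.104) = 2.41×10⁻⁶ J.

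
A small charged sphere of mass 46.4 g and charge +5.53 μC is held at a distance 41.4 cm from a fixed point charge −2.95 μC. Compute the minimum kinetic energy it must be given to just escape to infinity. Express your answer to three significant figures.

0.354 J

To just escape, total mechanical energy must reach zero at infinity: ½mv²_min + U = 0, so ½mv²_min = −U = |kQq|/r.
|U| = |kQq|/r = (8.99×10⁹ N·m²/C²)(2.95×10⁻⁶)(5.53×10⁻⁶)/(0.414) = 0.354 J.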